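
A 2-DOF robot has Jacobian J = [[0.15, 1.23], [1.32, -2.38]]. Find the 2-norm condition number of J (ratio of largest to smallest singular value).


JJ^T eigenvalues: trace(JJ^T) = 8.9422, det(JJ^T) = det(J)^2 = 3.92277636
s_max^2 = (8.9422 + sqrt(64.27183540))/2 = 8.47958586
s_min^2 = (8.9422 - sqrt(64.27183540))/2 = 0.46261414
kappa = s_max/s_min = sqrt(8.47958586/0.46261414) = 4.2813

4.2813


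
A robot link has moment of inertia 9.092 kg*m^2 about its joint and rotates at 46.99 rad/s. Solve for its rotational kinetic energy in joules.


KE = (1/2)*I*omega^2 = 0.5*9.092*46.99^2 = 10037.8412

10037.8412 J


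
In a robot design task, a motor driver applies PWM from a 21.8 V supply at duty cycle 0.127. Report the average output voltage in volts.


V_avg = V_supply * D = 21.8*0.127 = 2.7686

2.7686 V


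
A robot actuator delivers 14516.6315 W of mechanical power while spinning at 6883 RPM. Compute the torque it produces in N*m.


omega = 6883 * 2*pi/60 = 720.786074 rad/s
tau = P / omega = 14516.6315 / 720.786074 = 20.1400

20.1400 N*m


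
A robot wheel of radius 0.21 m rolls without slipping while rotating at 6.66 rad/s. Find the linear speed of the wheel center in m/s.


v = omega * r = 6.66 * 0.21 = 1.3986

1.3986 m/s


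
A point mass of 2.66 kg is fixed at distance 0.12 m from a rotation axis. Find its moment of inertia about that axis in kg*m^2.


I = m*r^2 = 2.66*0.12^2 = 0.0383

0.0383 kg*m^2


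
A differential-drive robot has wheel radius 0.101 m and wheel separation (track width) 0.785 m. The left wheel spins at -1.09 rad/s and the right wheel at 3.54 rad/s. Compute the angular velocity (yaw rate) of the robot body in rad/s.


omega = r*(wR - wL)/L = 0.101*(3.54 - (-1.09))/0.785 = 0.5957

0.5957 rad/s


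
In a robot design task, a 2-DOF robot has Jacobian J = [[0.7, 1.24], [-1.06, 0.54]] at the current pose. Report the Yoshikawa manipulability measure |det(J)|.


det(J) = 0.7*0.54 - (1.24)*(-1.06) = 1.6924
|det(J)| = 1.6924

1.6924


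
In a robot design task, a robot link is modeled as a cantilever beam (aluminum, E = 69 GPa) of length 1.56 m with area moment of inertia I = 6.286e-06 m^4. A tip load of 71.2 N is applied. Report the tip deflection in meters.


delta = F*L^3/(3*E*I) = 71.2*1.56^3/(3*6.900e+10*6.286e-06)
      = 270.3048192/1301202 = 2.0773e-04

2.0773e-04 m


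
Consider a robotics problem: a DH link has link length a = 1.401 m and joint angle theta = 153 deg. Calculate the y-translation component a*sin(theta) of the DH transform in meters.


a*sin(theta) = 1.401*sin(153 deg) = 0.6360

0.6360 m


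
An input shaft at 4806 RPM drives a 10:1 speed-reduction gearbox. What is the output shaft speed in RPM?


omega_out = omega_in / N = 4806 / 10 = 480.6000

480.6000 RPM


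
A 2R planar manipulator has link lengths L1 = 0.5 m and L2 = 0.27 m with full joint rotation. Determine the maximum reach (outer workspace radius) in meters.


r_max = L1 + L2 = 0.5 + 0.27 = 0.7700

0.7700 m


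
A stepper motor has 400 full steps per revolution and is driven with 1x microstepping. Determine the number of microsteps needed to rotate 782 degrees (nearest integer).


step_size = 360/(400*1) = 360/400 = 0.900000 deg
n = 782/(360/400) = 782*400/360 = 868.8889 -> 869

869 steps


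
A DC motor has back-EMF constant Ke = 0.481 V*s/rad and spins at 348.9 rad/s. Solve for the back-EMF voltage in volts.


V_emf = Ke * omega = 0.481*348.9 = 167.8209

167.8209 V


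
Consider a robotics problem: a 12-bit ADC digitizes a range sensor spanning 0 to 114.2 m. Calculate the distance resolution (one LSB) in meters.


res = range / 2^n = 114.2/2^12 = 114.2/4096 = 0.0279

0.0279 m


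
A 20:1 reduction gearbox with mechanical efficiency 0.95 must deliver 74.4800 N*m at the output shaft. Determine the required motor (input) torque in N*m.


tau_in = tau_out / (N * eta) = 74.4800 / (20 * 0.95) = 3.9200

3.9200 N*m


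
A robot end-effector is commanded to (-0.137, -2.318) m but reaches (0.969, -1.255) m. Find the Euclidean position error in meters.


dx = 0.969 - (-0.137) = 1.1060, dy = -1.255 - (-2.318) = 1.0630
err = sqrt(1.223236 + 1.129969) = 1.5340

1.5340 m


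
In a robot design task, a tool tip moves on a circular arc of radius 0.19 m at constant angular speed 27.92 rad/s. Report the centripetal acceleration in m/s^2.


a_c = omega^2 * r = 27.92^2 * 0.19 = 148.1100

148.1100 m/s^2


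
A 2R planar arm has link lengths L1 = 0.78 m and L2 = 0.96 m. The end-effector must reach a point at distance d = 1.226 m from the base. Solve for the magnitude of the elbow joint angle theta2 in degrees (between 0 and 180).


cos(th2) = (d^2 - L1^2 - L2^2)/(2*L1*L2) = (1.226^2 - 0.78^2 - 0.96^2)/(2*0.78*0.96) = -0.01797810
th2 = acos(-0.01797810) = 91.0301 deg

91.0301 degrees


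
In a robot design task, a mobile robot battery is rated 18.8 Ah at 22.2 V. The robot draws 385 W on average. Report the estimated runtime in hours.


E = 18.8*22.2 = 417.3600 Wh
t = E/P = 417.3600/385 = 1.0841

1.0841 hours


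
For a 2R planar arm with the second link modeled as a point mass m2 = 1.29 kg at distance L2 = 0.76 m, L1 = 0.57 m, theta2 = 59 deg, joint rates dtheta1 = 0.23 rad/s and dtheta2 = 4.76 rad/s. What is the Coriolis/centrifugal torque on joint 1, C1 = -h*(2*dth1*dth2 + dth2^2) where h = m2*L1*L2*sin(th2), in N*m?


h = m2*L1*L2*sin(th2) = 1.29*0.57*0.76*sin(59 deg) = 0.479009
C1 = -h*(2*0.23*4.76 + 4.76^2) = -0.479009*24.8472 = -11.9020

-11.9020 N*m


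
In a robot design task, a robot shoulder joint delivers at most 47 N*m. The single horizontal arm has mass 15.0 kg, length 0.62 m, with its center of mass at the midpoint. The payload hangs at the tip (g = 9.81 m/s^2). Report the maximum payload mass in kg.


tau_arm = m_arm*g*(L/2) = 15.0*9.81*0.62/2 = 45.6165 N*m
tau_payload = tau_max - tau_arm = 47 - 45.6165 = 1.3835
m_payload = tau_payload / (g*L) = 1.3835 / (9.81*0.62) = 0.2275

0.2275 kg


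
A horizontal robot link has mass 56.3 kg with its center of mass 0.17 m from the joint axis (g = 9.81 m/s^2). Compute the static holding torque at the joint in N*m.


tau = m*g*L = 56.3 * 9.81 * 0.17 = 93.8915

93.8915 N*m


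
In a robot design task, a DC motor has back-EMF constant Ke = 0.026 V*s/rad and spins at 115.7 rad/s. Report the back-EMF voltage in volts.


V_emf = Ke * omega = 0.026*115.7 = 3.0082

3.0082 V


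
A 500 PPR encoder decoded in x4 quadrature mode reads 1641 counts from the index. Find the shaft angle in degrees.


angle = counts * 360 / (PPR*4) = 1641 * 360 / 2000 = 295.3800

295.3800 degrees


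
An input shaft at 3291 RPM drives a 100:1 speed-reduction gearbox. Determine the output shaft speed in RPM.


omega_out = omega_in / N = 3291 / 100 = 32.9100

32.9100 RPM


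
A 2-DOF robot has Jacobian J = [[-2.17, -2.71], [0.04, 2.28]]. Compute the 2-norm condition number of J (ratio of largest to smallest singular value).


JJ^T eigenvalues: trace(JJ^T) = 17.2530, det(JJ^T) = det(J)^2 = 23.41785664
s_max^2 = (17.2530 + sqrt(203.99458244))/2 = 15.76783360
s_min^2 = (17.2530 - sqrt(203.99458244))/2 = 1.48516640
kappa = s_max/s_min = sqrt(15.76783360/1.48516640) = 3.2584

3.2584


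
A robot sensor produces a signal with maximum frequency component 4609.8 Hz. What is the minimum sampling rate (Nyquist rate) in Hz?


f_s,min = 2*f_max = 2*4609.8 = 9219.6000

9219.6000 Hz


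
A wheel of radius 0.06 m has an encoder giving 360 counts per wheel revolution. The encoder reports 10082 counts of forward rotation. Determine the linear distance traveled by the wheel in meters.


revs = 10082/360 = 28.005556
d = revs * 2*pi*r = 28.005556 * 2*pi*0.06 = 10.5578

10.5578 m


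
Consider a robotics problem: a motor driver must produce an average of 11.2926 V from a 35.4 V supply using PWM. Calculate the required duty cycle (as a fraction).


D = V_avg/V_supply = 11.2926/35.4 = 0.3190

0.3190


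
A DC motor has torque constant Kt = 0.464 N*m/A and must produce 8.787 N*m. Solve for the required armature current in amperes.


I = tau / Kt = 8.787/0.464 = 18.9375

18.9375 A


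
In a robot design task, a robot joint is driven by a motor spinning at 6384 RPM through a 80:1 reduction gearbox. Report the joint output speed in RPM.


omega_joint = omega_motor / N = 6384 / 80 = 79.8000

79.8000 RPM


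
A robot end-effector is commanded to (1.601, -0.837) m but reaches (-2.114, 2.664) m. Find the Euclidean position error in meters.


dx = -2.114 - (1.601) = -3.7150, dy = 2.664 - (-0.837) = 3.5010
err = sqrt(13.801225 + 12.257001) = 5.1047

5.1047 m


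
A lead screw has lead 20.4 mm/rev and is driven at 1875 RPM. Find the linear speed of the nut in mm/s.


v = lead * (RPM/60) = 20.4*1875/60 = 637.5000

637.5000 mm/s


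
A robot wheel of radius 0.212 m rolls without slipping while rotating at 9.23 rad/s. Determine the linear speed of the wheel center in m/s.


v = omega * r = 9.23 * 0.212 = 1.9568

1.9568 m/s


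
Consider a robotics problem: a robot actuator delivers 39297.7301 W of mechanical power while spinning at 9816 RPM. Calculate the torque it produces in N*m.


omega = 9816 * 2*pi/60 = 1027.929116 rad/s
tau = P / omega = 39297.7301 / 1027.929116 = 38.2300

38.2300 N*m


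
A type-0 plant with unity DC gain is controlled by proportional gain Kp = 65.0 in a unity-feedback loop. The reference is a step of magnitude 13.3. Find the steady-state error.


e_ss = R/(1 + Kp) = 13.3/(1 + 65.0) = 13.3/66.0000 = 0.2015

0.2015


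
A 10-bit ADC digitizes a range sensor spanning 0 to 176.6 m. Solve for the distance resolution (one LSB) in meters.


res = range / 2^n = 176.6/2^10 = 176.6/1024 = 0.1725

0.1725 m


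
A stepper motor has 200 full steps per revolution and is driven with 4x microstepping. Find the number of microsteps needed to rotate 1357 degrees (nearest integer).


step_size = 360/(200*4) = 360/800 = 0.450000 deg
n = 1357/(360/800) = 1357*800/360 = 3015.5556 -> 3016

3016 steps


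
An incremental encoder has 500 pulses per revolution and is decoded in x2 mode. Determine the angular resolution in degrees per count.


resolution = 360 / (PPR * 2) = 360 / 1000 = 0.3600

0.3600 degrees


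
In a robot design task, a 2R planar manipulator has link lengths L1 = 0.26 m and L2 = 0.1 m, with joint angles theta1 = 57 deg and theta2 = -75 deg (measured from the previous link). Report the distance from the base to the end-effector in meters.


x = L1*cos(th1) + L2*cos(th1+th2) = 0.236712
y = L1*sin(th1) + L2*sin(th1+th2) = 0.187153
d = sqrt(x^2 + y^2) = sqrt(0.056033 + 0.035026) = 0.3018

0.3018 m


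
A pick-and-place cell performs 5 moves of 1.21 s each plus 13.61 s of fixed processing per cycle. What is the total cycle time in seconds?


T = 5*1.21 + 13.61 = 19.6600

19.6600 s


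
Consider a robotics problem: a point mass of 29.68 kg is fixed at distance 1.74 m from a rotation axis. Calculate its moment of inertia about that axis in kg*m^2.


I = m*r^2 = 29.68*1.74^2 = 89.8592

89.8592 kg*m^2


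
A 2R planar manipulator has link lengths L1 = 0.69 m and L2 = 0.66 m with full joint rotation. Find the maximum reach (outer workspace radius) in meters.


r_max = L1 + L2 = 0.69 + 0.66 = 1.3500

1.3500 m


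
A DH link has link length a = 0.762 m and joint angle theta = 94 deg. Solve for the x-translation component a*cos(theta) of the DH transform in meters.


a*cos(theta) = 0.762*cos(94 deg) = -0.0532

-0.0532 m


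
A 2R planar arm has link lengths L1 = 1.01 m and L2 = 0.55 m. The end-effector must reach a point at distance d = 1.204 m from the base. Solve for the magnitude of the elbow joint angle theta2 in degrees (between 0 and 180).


cos(th2) = (d^2 - L1^2 - L2^2)/(2*L1*L2) = (1.204^2 - 1.01^2 - 0.55^2)/(2*1.01*0.55) = 0.11432583
th2 = acos(0.11432583) = 83.4353 deg

83.4353 degrees


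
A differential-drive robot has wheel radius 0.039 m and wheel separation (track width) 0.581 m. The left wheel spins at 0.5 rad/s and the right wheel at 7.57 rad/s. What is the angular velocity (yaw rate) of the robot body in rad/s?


omega = r*(wR - wL)/L = 0.039*(7.57 - (0.5))/0.581 = 0.4746

0.4746 rad/s


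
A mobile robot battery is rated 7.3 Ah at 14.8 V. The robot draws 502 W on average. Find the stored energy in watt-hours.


E = capacity * V = 7.3*14.8 = 108.0400

108.0400 Wh


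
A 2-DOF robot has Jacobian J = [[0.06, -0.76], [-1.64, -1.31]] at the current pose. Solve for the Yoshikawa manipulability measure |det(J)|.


det(J) = 0.06*-1.31 - (-0.76)*(-1.64) = -1.3250
|det(J)| = 1.3250

1.3250


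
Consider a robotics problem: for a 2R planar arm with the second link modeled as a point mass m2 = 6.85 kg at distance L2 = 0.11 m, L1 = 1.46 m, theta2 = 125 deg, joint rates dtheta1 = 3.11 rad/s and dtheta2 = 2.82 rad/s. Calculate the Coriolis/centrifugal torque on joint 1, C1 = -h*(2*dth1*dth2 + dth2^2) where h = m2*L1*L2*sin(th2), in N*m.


h = m2*L1*L2*sin(th2) = 6.85*1.46*0.11*sin(125 deg) = 0.901157
C1 = -h*(2*3.11*2.82 + 2.82^2) = -0.901157*25.4928 = -22.9730

-22.9730 N*m


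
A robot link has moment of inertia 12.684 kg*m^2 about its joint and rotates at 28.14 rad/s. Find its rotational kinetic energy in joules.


KE = (1/2)*I*omega^2 = 0.5*12.684*28.14^2 = 5021.9736

5021.9736 J


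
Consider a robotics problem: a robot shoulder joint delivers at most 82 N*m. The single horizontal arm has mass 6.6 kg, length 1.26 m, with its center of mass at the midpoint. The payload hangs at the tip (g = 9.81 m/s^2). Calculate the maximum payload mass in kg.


tau_arm = m_arm*g*(L/2) = 6.6*9.81*1.26/2 = 40.7900 N*m
tau_payload = tau_max - tau_arm = 82 - 40.7900 = 41.2100
m_payload = tau_payload / (g*L) = 41.2100 / (9.81*1.26) = 3.3340

3.3340 kg


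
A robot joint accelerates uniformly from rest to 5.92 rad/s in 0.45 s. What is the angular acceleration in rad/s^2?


alpha = delta_omega / t = 5.92 / 0.45 = 13.1556

13.1556 rad/s^2


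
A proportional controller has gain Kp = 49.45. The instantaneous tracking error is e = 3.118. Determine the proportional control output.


u_P = Kp * e = 49.45 * 3.118 = 154.1851

154.1851


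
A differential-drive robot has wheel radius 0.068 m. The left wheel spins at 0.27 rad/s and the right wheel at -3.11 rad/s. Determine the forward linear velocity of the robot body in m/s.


v = r*(wR + wL)/2 = 0.068*(-3.11 + 0.27)/2 = -0.0966

-0.0966 m/s


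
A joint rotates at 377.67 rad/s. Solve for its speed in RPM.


RPM = 377.67 * 60/(2*pi) = 3606.4828

3606.4828 RPM


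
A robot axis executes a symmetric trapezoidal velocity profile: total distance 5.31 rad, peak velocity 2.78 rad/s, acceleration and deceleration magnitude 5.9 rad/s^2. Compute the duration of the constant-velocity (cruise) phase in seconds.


t_acc = v/a = 0.471186 s, d_acc = v^2/(2a) = 0.654949 rad each
d_cruise = 5.31 - 2*0.654949 = 4.000102 rad
t_cruise = d_cruise/v = 4.000102/2.78 = 1.4389

1.4389 s


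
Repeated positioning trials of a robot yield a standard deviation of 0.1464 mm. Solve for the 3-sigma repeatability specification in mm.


repeatability = 3*sigma = 3*0.1464 = 0.4392

0.4392 mm


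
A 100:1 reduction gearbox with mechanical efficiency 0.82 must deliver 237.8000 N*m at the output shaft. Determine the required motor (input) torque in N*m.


tau_in = tau_out / (N * eta) = 237.8000 / (100 * 0.82) = 2.9000

2.9000 N*m


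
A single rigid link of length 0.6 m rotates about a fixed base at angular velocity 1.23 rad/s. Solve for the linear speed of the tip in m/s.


v = L*omega = 0.6 * 1.23 = 0.7380

0.7380 m/s


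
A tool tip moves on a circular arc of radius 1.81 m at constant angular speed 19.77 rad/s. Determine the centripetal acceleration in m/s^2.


a_c = omega^2 * r = 19.77^2 * 1.81 = 707.4437

707.4437 m/s^2


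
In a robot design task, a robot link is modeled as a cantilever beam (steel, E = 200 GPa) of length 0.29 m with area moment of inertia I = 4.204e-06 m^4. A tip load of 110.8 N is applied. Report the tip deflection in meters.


delta = F*L^3/(3*E*I) = 110.8*0.29^3/(3*2.000e+11*4.204e-06)
      = 2.7023012/2522400 = 1.0713e-06

1.0713e-06 m


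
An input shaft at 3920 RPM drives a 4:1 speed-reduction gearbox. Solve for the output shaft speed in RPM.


omega_out = omega_in / N = 3920 / 4 = 980.0000

980.0000 RPM


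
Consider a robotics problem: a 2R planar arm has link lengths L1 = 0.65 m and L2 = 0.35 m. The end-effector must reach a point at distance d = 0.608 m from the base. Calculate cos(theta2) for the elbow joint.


cos(th2) = (d^2 - L1^2 - L2^2)/(2*L1*L2) = (0.608^2 - 0.65^2 - 0.35^2)/(2*0.65*0.35) = -0.3854

-0.3854


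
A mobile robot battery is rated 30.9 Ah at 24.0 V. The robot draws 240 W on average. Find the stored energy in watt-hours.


E = capacity * V = 30.9*24.0 = 741.6000

741.6000 Wh


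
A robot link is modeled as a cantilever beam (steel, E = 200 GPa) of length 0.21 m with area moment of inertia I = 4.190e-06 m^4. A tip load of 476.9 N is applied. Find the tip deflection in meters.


delta = F*L^3/(3*E*I) = 476.9*0.21^3/(3*2.000e+11*4.190e-06)
      = 4.4165709/2514000 = 1.7568e-06

1.7568e-06 m


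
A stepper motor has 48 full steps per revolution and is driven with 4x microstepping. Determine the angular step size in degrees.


step = 360/(48*4) = 360/192 = 1.8750

1.8750 degrees


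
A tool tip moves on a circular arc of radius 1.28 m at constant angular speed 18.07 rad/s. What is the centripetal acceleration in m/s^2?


a_c = omega^2 * r = 18.07^2 * 1.28 = 417.9519

417.9519 m/s^2


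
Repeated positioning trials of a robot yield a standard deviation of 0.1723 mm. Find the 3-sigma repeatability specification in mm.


repeatability = 3*sigma = 3*0.1723 = 0.5169

0.5169 mm


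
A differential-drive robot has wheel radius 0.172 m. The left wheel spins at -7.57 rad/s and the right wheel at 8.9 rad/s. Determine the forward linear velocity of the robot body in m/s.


v = r*(wR + wL)/2 = 0.172*(8.9 + -7.57)/2 = 0.1144

0.1144 m/s


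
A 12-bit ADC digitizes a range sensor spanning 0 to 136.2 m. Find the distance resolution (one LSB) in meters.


res = range / 2^n = 136.2/2^12 = 136.2/4096 = 0.0333

0.0333 m


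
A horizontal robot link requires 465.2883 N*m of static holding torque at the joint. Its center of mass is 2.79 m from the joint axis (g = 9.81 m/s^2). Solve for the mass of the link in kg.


m = tau / (g*L) = 465.2883 / (9.81 * 2.79) = 17.0000

17.0000 kg


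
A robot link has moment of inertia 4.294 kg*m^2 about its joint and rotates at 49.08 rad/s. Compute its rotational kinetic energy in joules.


KE = (1/2)*I*omega^2 = 0.5*4.294*49.08^2 = 5171.7932

5171.7932 J


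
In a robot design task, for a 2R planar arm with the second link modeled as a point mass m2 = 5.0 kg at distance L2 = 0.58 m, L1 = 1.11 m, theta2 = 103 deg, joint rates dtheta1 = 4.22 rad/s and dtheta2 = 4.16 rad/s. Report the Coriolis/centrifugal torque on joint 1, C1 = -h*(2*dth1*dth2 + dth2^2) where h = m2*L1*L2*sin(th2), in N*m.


h = m2*L1*L2*sin(th2) = 5.0*1.11*0.58*sin(103 deg) = 3.136497
C1 = -h*(2*4.22*4.16 + 4.16^2) = -3.136497*52.4160 = -164.4026

-164.4026 N*m


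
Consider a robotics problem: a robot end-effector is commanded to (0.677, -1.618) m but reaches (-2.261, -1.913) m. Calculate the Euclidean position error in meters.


dx = -2.261 - (0.677) = -2.9380, dy = -1.913 - (-1.618) = -0.2950
err = sqrt(8.631844 + 0.087025) = 2.9528

2.9528 m


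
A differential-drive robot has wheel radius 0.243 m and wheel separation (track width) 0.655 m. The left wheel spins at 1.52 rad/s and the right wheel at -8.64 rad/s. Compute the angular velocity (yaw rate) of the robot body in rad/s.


omega = r*(wR - wL)/L = 0.243*(-8.64 - (1.52))/0.655 = -3.7693

-3.7693 rad/s


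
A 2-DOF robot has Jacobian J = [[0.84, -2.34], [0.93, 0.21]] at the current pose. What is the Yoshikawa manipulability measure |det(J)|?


det(J) = 0.84*0.21 - (-2.34)*(0.93) = 2.3526
|det(J)| = 2.3526

2.3526


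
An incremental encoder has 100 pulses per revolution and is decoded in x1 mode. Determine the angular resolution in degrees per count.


resolution = 360 / (PPR * 1) = 360 / 100 = 3.6000

3.6000 degrees


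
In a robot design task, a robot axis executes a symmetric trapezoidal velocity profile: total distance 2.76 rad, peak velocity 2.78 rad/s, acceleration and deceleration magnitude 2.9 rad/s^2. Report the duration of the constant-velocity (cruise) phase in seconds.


t_acc = v/a = 0.958621 s, d_acc = v^2/(2a) = 1.332483 rad each
d_cruise = 2.76 - 2*1.332483 = 0.095034 rad
t_cruise = d_cruise/v = 0.095034/2.78 = 0.0342

0.0342 s


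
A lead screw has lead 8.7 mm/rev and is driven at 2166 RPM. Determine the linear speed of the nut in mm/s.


v = lead * (RPM/60) = 8.7*2166/60 = 314.0700

314.0700 mm/s


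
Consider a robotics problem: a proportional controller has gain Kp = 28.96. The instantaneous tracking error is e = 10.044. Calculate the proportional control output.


u_P = Kp * e = 28.96 * 10.044 = 290.8742

290.8742


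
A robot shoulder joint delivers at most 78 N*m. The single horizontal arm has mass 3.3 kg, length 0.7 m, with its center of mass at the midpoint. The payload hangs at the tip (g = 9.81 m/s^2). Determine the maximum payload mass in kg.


tau_arm = m_arm*g*(L/2) = 3.3*9.81*0.7/2 = 11.3305 N*m
tau_payload = tau_max - tau_arm = 78 - 11.3305 = 66.6695
m_payload = tau_payload / (g*L) = 66.6695 / (9.81*0.7) = 9.7087

9.7087 kg


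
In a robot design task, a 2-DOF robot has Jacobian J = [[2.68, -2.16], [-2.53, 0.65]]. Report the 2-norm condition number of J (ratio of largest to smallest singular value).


JJ^T eigenvalues: trace(JJ^T) = 18.6714, det(JJ^T) = det(J)^2 = 13.85923984
s_max^2 = (18.6714 + sqrt(293.18421860))/2 = 17.89701150
s_min^2 = (18.6714 - sqrt(293.18421860))/2 = 0.77438850
kappa = s_max/s_min = sqrt(17.89701150/0.77438850) = 4.8074

4.8074


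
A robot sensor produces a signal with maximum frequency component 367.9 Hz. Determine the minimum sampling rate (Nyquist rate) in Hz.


f_s,min = 2*f_max = 2*367.9 = 735.8000

735.8000 Hz


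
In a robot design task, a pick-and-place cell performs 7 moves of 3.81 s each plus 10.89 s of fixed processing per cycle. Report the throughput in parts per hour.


T_cycle = 7*3.81 + 10.89 = 37.5600 s
rate = 3600/T = 95.8466

95.8466 parts/hour


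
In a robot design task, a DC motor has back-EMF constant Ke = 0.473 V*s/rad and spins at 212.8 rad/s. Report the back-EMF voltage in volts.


V_emf = Ke * omega = 0.473*212.8 = 100.6544

100.6544 V


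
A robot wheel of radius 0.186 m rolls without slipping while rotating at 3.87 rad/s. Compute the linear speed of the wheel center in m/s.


v = omega * r = 3.87 * 0.186 = 0.7198

0.7198 m/s


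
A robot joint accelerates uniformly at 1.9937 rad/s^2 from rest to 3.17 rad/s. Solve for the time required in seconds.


t = delta_omega / alpha = 3.17 / 1.9937 = 1.5900

1.5900 s


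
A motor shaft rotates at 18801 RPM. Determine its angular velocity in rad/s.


omega = 18801 * 2*pi/60 = 1968.8361

1968.8361 rad/s


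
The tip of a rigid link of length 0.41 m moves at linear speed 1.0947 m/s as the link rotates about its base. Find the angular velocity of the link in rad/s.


omega = v / L = 1.0947 / 0.41 = 2.6700

2.6700 rad/s


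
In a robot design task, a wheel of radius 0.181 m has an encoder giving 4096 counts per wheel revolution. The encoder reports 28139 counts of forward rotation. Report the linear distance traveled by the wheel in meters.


revs = 28139/4096 = 6.869873
d = revs * 2*pi*r = 6.869873 * 2*pi*0.181 = 7.8128

7.8128 m


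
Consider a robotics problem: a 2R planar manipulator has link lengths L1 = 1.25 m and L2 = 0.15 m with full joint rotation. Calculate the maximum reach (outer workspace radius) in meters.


r_max = L1 + L2 = 1.25 + 0.15 = 1.4000

1.4000 m


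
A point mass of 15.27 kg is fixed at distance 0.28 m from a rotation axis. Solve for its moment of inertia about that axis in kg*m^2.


I = m*r^2 = 15.27*0.28^2 = 1.1972

1.1972 kg*m^2


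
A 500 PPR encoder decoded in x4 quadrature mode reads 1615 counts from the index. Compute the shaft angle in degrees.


angle = counts * 360 / (PPR*4) = 1615 * 360 / 2000 = 290.7000

290.7000 degrees


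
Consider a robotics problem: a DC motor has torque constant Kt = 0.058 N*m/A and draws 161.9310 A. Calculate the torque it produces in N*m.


tau = Kt * I = 0.058*161.9310 = 9.3920

9.3920 N*m


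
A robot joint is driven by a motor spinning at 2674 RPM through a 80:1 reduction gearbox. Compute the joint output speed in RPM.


omega_joint = omega_motor / N = 2674 / 80 = 33.4250

33.4250 RPM


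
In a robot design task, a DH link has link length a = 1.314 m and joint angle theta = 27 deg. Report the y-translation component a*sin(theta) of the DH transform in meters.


a*sin(theta) = 1.314*sin(27 deg) = 0.5965

0.5965 m


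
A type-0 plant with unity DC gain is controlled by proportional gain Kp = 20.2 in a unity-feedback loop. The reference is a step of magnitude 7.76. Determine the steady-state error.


e_ss = R/(1 + Kp) = 7.76/(1 + 20.2) = 7.76/21.2000 = 0.3660

0.3660


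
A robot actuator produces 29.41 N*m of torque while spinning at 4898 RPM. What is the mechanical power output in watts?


omega = 4898 * 2*pi/60 = 512.917361 rad/s
P = tau * omega = 29.41 * 512.917361 = 15084.8996

15084.8996 W


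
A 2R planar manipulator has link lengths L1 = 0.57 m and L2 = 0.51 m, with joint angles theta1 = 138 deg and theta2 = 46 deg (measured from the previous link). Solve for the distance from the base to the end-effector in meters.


x = L1*cos(th1) + L2*cos(th1+th2) = -0.932350
y = L1*sin(th1) + L2*sin(th1+th2) = 0.345829
d = sqrt(x^2 + y^2) = sqrt(0.869277 + 0.119598) = 0.9944

0.9944 m


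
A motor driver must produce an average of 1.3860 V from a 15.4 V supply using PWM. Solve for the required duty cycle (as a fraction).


D = V_avg/V_supply = 1.3860/15.4 = 0.0900

0.0900


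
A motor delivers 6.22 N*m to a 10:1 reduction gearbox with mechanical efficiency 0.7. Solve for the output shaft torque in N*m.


tau_out = tau_in * N * eta = 6.22 * 10 * 0.7 = 43.5400

43.5400 N*m


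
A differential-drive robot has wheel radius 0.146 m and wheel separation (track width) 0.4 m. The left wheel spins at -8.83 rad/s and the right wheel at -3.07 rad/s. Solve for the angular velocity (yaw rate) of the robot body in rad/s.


omega = r*(wR - wL)/L = 0.146*(-3.07 - (-8.83))/0.4 = 2.1024

2.1024 rad/s


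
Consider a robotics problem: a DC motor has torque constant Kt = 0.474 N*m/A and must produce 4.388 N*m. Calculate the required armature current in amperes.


I = tau / Kt = 4.388/0.474 = 9.2574

9.2574 A


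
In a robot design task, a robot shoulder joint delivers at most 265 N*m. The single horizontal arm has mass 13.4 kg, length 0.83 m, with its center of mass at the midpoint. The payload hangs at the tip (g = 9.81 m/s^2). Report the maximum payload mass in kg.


tau_arm = m_arm*g*(L/2) = 13.4*9.81*0.83/2 = 54.5534 N*m
tau_payload = tau_max - tau_arm = 265 - 54.5534 = 210.4466
m_payload = tau_payload / (g*L) = 210.4466 / (9.81*0.83) = 25.8461

25.8461 kg


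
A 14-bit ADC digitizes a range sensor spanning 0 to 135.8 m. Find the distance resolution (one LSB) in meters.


res = range / 2^n = 135.8/2^14 = 135.8/16384 = 0.0083

0.0083 m


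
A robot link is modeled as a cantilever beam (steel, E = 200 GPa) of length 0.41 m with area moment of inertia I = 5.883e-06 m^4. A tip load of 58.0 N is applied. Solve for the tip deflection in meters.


delta = F*L^3/(3*E*I) = 58.0*0.41^3/(3*2.000e+11*5.883e-06)
      = 3.997418/3529800 = 1.1325e-06

1.1325e-06 m


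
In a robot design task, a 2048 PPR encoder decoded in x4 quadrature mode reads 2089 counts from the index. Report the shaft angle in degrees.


angle = counts * 360 / (PPR*4) = 2089 * 360 / 8192 = 91.8018

91.8018 degrees


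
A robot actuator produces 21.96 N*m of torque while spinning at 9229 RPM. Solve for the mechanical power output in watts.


omega = 9229 * 2*pi/60 = 966.458620 rad/s
P = tau * omega = 21.96 * 966.458620 = 21223.4313

21223.4313 W


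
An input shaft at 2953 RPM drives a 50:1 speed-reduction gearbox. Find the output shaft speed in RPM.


omega_out = omega_in / N = 2953 / 50 = 59.0600

59.0600 RPM


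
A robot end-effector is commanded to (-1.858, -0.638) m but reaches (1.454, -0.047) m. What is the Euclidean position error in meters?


dx = 1.454 - (-1.858) = 3.3120, dy = -0.047 - (-0.638) = 0.5910
err = sqrt(10.969344 + 0.349281) = 3.3643

3.3643 m


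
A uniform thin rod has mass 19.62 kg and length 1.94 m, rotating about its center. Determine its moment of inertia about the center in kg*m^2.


I = (1/12)*m*L^2 = (1/12)*19.62*1.94^2 = 6.1535

6.1535 kg*m^2


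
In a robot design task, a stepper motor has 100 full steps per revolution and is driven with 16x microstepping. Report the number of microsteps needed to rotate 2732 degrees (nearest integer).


step_size = 360/(100*16) = 360/1600 = 0.225000 deg
n = 2732/(360/1600) = 2732*1600/360 = 12142.2222 -> 12142

12142 steps


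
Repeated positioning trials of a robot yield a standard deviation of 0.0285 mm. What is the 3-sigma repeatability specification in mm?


repeatability = 3*sigma = 3*0.0285 = 0.0855

0.0855 mm


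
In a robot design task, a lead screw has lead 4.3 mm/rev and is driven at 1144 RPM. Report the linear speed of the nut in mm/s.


v = lead * (RPM/60) = 4.3*1144/60 = 81.9867

81.9867 mm/s


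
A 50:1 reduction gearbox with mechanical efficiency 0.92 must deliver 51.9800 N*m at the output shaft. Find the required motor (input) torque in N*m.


tau_in = tau_out / (N * eta) = 51.9800 / (50 * 0.92) = 1.1300

1.1300 N*m


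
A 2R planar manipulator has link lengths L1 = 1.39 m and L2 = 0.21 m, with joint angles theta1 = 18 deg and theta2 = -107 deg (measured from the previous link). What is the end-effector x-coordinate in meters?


x = L1*cos(th1) + L2*cos(th1+th2) = 1.39*cos(18 deg) + 0.21*cos(-89 deg) = 1.3256

1.3256 m


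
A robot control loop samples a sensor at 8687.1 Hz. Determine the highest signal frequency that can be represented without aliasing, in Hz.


f_max = f_s/2 = 8687.1/2 = 4343.5500

4343.5500 Hz


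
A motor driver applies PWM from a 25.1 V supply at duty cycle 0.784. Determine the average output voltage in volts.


V_avg = V_supply * D = 25.1*0.784 = 19.6784

19.6784 V


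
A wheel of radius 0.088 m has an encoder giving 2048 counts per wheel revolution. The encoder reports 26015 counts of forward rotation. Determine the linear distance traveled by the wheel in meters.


revs = 26015/2048 = 12.702637
d = revs * 2*pi*r = 12.702637 * 2*pi*0.088 = 7.0235

7.0235 m


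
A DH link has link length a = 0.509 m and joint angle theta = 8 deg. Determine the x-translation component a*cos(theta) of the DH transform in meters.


a*cos(theta) = 0.509*cos(8 deg) = 0.5040

0.5040 m


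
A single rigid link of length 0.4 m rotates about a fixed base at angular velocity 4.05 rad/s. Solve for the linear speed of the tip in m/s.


v = L*omega = 0.4 * 4.05 = 1.6200

1.6200 m/s


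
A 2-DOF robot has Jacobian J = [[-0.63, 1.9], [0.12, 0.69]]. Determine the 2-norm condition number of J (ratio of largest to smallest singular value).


JJ^T eigenvalues: trace(JJ^T) = 4.4974, det(JJ^T) = det(J)^2 = 0.43917129
s_max^2 = (4.4974 + sqrt(18.46992160))/2 = 4.39753233
s_min^2 = (4.4974 - sqrt(18.46992160))/2 = 0.09986767
kappa = s_max/s_min = sqrt(4.39753233/0.09986767) = 6.6358

6.6358


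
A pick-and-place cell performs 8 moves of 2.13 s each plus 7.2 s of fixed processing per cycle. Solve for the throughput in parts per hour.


T_cycle = 8*2.13 + 7.2 = 24.2400 s
rate = 3600/T = 148.5149

148.5149 parts/hour


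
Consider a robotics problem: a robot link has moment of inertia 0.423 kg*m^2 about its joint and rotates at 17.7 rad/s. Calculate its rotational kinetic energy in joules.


KE = (1/2)*I*omega^2 = 0.5*0.423*17.7^2 = 66.2608

66.2608 J


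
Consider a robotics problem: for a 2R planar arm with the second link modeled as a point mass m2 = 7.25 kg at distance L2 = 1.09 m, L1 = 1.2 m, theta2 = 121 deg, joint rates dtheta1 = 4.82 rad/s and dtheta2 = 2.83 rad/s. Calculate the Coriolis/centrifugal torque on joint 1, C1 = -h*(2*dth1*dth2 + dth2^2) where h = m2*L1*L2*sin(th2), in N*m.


h = m2*L1*L2*sin(th2) = 7.25*1.2*1.09*sin(121 deg) = 8.128518
C1 = -h*(2*4.82*2.83 + 2.83^2) = -8.128518*35.2901 = -286.8562

-286.8562 N*m


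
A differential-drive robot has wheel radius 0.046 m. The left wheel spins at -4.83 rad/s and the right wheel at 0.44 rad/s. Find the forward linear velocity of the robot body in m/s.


v = r*(wR + wL)/2 = 0.046*(0.44 + -4.83)/2 = -0.1010

-0.1010 m/s


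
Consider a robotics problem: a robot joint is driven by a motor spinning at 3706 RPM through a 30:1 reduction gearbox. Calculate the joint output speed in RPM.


omega_joint = omega_motor / N = 3706 / 30 = 123.5333

123.5333 RPM


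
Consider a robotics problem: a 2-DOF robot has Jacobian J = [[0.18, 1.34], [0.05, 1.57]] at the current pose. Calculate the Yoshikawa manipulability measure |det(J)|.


det(J) = 0.18*1.57 - (1.34)*(0.05) = 0.2156
|det(J)| = 0.2156

0.2156


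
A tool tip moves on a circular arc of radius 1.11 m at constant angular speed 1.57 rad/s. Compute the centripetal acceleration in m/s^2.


a_c = omega^2 * r = 1.57^2 * 1.11 = 2.7360

2.7360 m/s^2


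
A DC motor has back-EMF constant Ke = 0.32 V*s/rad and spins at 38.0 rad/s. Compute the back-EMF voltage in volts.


V_emf = Ke * omega = 0.32*38.0 = 12.1600

12.1600 V


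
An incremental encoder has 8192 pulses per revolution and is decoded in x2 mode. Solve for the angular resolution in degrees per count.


resolution = 360 / (PPR * 2) = 360 / 16384 = 0.0220

0.0220 degrees


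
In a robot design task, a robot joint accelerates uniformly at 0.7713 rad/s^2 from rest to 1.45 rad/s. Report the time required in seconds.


t = delta_omega / alpha = 1.45 / 0.7713 = 1.8799

1.8799 s


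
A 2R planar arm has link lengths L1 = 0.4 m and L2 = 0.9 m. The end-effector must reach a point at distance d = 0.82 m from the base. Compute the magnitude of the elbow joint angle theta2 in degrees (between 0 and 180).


cos(th2) = (d^2 - L1^2 - L2^2)/(2*L1*L2) = (0.82^2 - 0.4^2 - 0.9^2)/(2*0.4*0.9) = -0.41333333
th2 = acos(-0.41333333) = 114.4144 deg

114.4144 degrees


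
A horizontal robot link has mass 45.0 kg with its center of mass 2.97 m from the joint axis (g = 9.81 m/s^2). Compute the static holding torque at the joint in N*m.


tau = m*g*L = 45.0 * 9.81 * 2.97 = 1311.1065

1311.1065 N*m


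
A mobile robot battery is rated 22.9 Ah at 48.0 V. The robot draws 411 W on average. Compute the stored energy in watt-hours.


E = capacity * V = 22.9*48.0 = 1099.2000

1099.2000 Wh


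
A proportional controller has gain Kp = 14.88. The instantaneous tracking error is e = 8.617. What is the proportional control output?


u_P = Kp * e = 14.88 * 8.617 = 128.2210

128.2210


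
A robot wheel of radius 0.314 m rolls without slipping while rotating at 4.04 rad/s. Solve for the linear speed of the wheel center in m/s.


v = omega * r = 4.04 * 0.314 = 1.2686

1.2686 m/s


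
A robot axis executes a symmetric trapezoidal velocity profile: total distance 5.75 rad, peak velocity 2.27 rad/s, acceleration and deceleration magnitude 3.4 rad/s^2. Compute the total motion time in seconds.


t_acc = v/a = 2.27/3.4 = 0.667647 s
d_acc = v^2/(2a) = 0.757779 rad (each ramp)
d_cruise = 5.75 - 2*0.757779 = 4.234442 rad
t_cruise = 4.234442/2.27 = 1.865393 s
t_total = 2*0.667647 + 1.865393 = 3.2007

3.2007 s


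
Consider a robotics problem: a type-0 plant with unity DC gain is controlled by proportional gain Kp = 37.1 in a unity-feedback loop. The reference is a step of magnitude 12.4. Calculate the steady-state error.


e_ss = R/(1 + Kp) = 12.4/(1 + 37.1) = 12.4/38.1000 = 0.3255

0.3255


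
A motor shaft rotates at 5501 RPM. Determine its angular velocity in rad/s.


omega = 5501 * 2*pi/60 = 576.0634

576.0634 rad/s


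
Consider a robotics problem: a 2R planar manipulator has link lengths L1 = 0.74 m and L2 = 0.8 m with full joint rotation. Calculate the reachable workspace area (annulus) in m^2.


r_max = L1 + L2 = 1.5400, r_min = |L1 - L2| = 0.0600
A = pi*(r_max^2 - r_min^2) = pi*(2.3716 - 0.0036) = 7.4393

7.4393 m^2


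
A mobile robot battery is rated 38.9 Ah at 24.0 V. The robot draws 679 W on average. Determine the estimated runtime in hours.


E = 38.9*24.0 = 933.6000 Wh
t = E/P = 933.6000/679 = 1.3750

1.3750 hours


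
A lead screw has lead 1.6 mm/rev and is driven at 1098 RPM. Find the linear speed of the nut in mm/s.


v = lead * (RPM/60) = 1.6*1098/60 = 29.2800

29.2800 mm/s


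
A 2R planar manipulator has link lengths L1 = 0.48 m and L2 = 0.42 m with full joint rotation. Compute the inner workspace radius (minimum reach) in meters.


r_min = |L1 - L2| = |0.48 - 0.42| = 0.0600

0.0600 m


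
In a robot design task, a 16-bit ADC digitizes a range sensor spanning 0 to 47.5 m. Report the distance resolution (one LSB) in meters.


res = range / 2^n = 47.5/2^16 = 47.5/65536 = 7.2479e-04

7.2479e-04 m


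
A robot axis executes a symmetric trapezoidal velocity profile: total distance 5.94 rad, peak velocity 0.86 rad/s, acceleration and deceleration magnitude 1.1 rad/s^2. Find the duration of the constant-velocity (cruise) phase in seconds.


t_acc = v/a = 0.781818 s, d_acc = v^2/(2a) = 0.336182 rad each
d_cruise = 5.94 - 2*0.336182 = 5.267636 rad
t_cruise = d_cruise/v = 5.267636/0.86 = 6.1252

6.1252 s


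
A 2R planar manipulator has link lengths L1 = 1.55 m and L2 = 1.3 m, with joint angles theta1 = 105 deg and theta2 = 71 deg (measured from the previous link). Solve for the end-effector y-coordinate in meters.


y = L1*sin(th1) + L2*sin(th1+th2) = 1.55*sin(105 deg) + 1.3*sin(176 deg) = 1.5879

1.5879 m


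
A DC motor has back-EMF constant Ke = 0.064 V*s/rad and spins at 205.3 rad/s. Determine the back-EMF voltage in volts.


V_emf = Ke * omega = 0.064*205.3 = 13.1392

13.1392 V


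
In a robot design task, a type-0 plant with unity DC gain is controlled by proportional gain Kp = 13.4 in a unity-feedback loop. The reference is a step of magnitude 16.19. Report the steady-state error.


e_ss = R/(1 + Kp) = 16.19/(1 + 13.4) = 16.19/14.4000 = 1.1243

1.1243


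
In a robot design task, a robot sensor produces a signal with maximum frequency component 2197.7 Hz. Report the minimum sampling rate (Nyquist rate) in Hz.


f_s,min = 2*f_max = 2*2197.7 = 4395.4000

4395.4000 Hz


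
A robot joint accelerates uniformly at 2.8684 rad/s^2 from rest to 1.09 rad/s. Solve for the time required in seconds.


t = delta_omega / alpha = 1.09 / 2.8684 = 0.3800

0.3800 s


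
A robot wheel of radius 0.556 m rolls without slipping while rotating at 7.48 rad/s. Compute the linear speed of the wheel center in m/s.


v = omega * r = 7.48 * 0.556 = 4.1589

4.1589 m/s


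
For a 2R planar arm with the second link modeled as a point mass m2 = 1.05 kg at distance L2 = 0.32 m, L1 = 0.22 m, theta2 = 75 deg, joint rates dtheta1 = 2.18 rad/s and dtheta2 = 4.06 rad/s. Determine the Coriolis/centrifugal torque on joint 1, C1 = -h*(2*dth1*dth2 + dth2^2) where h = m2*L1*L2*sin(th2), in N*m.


h = m2*L1*L2*sin(th2) = 1.05*0.22*0.32*sin(75 deg) = 0.071401
C1 = -h*(2*2.18*4.06 + 4.06^2) = -0.071401*34.1852 = -2.4409

-2.4409 N*m
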